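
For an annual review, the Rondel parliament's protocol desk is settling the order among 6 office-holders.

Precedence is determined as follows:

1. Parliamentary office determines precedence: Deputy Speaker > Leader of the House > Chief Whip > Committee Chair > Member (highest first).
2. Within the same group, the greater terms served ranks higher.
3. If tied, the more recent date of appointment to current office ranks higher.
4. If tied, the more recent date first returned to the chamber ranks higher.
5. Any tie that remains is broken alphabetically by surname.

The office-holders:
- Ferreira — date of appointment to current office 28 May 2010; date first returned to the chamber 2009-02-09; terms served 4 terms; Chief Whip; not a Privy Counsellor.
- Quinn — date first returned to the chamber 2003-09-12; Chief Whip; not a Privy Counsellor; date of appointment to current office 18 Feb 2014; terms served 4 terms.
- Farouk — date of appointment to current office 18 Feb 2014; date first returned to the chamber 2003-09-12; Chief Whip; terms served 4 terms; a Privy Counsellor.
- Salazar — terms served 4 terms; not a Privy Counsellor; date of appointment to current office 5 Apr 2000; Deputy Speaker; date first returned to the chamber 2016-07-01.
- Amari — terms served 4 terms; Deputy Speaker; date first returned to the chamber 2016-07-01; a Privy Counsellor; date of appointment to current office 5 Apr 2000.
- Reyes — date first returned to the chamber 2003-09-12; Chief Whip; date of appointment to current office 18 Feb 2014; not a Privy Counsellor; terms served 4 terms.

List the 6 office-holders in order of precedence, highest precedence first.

Amari, Salazar, Farouk, Quinn, Reyes, Ferreira

By parliamentary office: Amari and Salazar (Deputy Speaker); then Farouk, Quinn, Reyes and Ferreira (Chief Whip).
Amari and Salazar both have terms served 4 terms, so the next rule applies.
Amari and Salazar both have date of appointment to current office 5 Apr 2000, so the next rule applies.
Amari and Salazar both have date first returned to the chamber 2016-07-01, so the next rule applies.
Among Amari and Salazar, alphabetically by surname: Amari before Salazar.
Farouk, Quinn, Reyes and Ferreira all have terms served 4 terms, so the next rule applies.
Among Farouk, Quinn, Reyes and Ferreira, by date of appointment to current office (later first): Farouk, Quinn and Reyes (18 Feb 2014) before Ferreira (28 May 2010).
Farouk, Quinn and Reyes all have date first returned to the chamber 2003-09-12, so the next rule applies.
Among Farouk, Quinn and Reyes, alphabetically by surname: Farouk before Quinn before Reyes.
Full order: Amari, Salazar, Farouk, Quinn, Reyes, Ferreira.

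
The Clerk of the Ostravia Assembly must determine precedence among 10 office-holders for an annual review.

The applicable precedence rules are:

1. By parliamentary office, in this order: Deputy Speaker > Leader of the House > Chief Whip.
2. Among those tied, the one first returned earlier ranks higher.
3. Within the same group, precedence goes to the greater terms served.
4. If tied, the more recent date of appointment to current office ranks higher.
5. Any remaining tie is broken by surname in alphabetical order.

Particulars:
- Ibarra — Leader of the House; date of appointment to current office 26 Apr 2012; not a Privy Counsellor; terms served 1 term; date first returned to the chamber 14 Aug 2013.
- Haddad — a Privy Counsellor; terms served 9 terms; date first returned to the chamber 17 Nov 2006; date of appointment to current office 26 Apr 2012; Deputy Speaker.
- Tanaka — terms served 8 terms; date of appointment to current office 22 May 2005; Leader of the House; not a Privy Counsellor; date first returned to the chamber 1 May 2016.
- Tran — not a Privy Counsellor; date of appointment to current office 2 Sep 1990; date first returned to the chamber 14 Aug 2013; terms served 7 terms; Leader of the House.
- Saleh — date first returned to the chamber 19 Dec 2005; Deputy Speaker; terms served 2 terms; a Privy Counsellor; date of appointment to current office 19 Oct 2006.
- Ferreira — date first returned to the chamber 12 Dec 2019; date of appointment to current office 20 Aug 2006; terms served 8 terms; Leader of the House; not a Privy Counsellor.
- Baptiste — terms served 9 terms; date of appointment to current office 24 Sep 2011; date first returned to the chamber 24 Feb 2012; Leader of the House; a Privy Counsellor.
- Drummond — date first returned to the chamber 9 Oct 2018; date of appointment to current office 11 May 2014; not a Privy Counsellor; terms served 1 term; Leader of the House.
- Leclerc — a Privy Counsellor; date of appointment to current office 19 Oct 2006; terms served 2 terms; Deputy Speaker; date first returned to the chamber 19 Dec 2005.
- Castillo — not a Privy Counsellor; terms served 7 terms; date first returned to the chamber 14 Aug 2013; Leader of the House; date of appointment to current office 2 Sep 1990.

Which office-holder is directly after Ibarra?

Tanaka

By parliamentary office: Leclerc, Saleh and Haddad (Deputy Speaker); then Baptiste, Castillo, Tran, Ibarra, Tanaka, Drummond and Ferreira (Leader of the House).
Among Leclerc, Saleh and Haddad, by date first returned to the chamber (earlier first): Leclerc and Saleh (19 Dec 2005) before Haddad (17 Nov 2006).
Leclerc and Saleh both have terms served 2 terms, so the next rule applies.
Leclerc and Saleh both have date of appointment to current office 19 Oct 2006, so the next rule applies.
Among Leclerc and Saleh, alphabetically by surname: Leclerc before Saleh.
Among Baptiste, Castillo, Tran, Ibarra, Tanaka, Drummond and Ferreira, by date first returned to the chamber (earlier first): Baptiste (24 Feb 2012) before Castillo, Tran and Ibarra (14 Aug 2013) before Tanaka (1 May 2016) before Drummond (9 Oct 2018) before Ferreira (12 Dec 2019).
Among Castillo, Tran and Ibarra, by terms served (higher first): Castillo and Tran (7 terms) before Ibarra (1 term).
Castillo and Tran both have date of appointment to current office 2 Sep 1990, so the next rule applies.
Among Castillo and Tran, alphabetically by surname: Castillo before Tran.
Order: Leclerc, Saleh, Haddad, Baptiste, Castillo, Tran, Ibarra, Tanaka, Drummond, Ferreira.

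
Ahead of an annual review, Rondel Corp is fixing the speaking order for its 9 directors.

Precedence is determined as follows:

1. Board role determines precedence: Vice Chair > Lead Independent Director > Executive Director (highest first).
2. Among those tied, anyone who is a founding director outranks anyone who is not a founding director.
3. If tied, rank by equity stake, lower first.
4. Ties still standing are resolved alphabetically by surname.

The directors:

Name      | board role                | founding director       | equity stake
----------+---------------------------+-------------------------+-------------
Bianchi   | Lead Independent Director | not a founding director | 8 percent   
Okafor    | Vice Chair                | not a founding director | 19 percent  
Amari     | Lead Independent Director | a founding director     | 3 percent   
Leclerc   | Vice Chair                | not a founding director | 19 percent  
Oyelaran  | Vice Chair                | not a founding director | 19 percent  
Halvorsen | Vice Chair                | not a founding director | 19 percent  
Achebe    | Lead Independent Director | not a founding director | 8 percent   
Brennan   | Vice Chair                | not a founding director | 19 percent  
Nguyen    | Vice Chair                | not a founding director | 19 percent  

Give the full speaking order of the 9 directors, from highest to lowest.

Brennan, Halvorsen, Leclerc, Nguyen, Okafor, Oyelaran, Amari, Achebe, Bianchi

By board role: Brennan, Halvorsen, Leclerc, Nguyen, Okafor and Oyelaran (Vice Chair); then Amari, Achebe and Bianchi (Lead Independent Director).
Brennan, Halvorsen, Leclerc, Nguyen, Okafor and Oyelaran are each not a founding director, so the next rule applies.
Brennan, Halvorsen, Leclerc, Nguyen, Okafor and Oyelaran all have equity stake 19 percent, so the next rule applies.
Among Brennan, Halvorsen, Leclerc, Nguyen, Okafor and Oyelaran, alphabetically by surname: Brennan before Halvorsen before Leclerc before Nguyen before Okafor before Oyelaran.
Among Amari, Achebe and Bianchi, a founding director before not a founding director: Amari (a founding director) before Achebe and Bianchi (not a founding director).
Achebe and Bianchi both have equity stake 8 percent, so the next rule applies.
Among Achebe and Bianchi, alphabetically by surname: Achebe before Bianchi.
Full order: Brennan, Halvorsen, Leclerc, Nguyen, Okafor, Oyelaran, Amari, Achebe, Bianchi.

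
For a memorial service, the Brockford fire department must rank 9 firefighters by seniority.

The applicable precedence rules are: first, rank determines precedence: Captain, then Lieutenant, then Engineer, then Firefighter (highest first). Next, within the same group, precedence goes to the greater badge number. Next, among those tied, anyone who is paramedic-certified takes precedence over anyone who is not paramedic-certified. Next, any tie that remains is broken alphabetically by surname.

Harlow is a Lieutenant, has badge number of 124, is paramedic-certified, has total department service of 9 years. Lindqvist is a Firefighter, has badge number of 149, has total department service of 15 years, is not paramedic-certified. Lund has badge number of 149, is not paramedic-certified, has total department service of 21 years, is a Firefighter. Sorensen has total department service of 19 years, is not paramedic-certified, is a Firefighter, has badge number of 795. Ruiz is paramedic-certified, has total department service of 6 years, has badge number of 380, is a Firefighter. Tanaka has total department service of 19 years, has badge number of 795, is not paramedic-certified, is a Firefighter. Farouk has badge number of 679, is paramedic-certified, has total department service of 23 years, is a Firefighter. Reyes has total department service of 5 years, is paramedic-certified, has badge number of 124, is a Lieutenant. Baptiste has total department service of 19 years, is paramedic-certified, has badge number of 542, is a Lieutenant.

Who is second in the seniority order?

By rank: Baptiste, Harlow and Reyes (Lieutenant); then Sorensen, Tanaka, Farouk, Ruiz, Lindqvist and Lund (Firefighter).
Among Baptiste, Harlow and Reyes, by badge number (higher first): Baptiste (542) before Harlow and Reyes (124).
Harlow and Reyes are each paramedic-certified, so the next rule applies.
Among Harlow and Reyes, alphabetically by surname: Harlow before Reyes.
Among Sorensen, Tanaka, Farouk, Ruiz, Lindqvist and Lund, by badge number (higher first): Sorensen and Tanaka (795) before Farouk (679) before Ruiz (380) before Lindqvist and Lund (149).
Sorensen and Tanaka are each not paramedic-certified, so the next rule applies.
Among Sorensen and Tanaka, alphabetically by surname: Sorensen before Tanaka.
Lindqvist and Lund are each not paramedic-certified, so the next rule applies.
Among Lindqvist and Lund, alphabetically by surname: Lindqvist before Lund.
Order: Baptiste, Harlow, Reyes, Sorensen, Tanaka, Farouk, Ruiz, Lindqvist, Lund.

Harlow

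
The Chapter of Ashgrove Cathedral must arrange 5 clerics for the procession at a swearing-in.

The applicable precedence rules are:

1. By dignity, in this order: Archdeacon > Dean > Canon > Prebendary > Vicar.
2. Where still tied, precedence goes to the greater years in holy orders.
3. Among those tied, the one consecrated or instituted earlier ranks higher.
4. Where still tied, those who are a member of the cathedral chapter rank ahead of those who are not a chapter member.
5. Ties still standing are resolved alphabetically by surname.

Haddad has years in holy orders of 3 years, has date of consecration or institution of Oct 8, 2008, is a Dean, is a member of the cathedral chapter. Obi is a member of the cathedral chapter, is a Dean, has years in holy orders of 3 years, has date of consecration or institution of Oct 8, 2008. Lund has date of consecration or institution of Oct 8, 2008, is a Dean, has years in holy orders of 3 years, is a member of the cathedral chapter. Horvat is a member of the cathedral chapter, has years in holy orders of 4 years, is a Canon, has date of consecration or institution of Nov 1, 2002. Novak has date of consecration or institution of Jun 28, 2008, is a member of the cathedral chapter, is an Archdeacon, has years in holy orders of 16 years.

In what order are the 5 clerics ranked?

By dignity: Novak (Archdeacon); then Haddad, Lund and Obi (Dean); then Horvat (Canon).
Haddad, Lund and Obi all have years in holy orders 3 years, so the next rule applies.
Haddad, Lund and Obi all have date of consecration or institution Oct 8, 2008, so the next rule applies.
Haddad, Lund and Obi are each a member of the cathedral chapter, so the next rule applies.
Among Haddad, Lund and Obi, alphabetically by surname: Haddad before Lund before Obi.
Full order: Novak, Haddad, Lund, Obi, Horvat.

Novak, Haddad, Lund, Obi, Horvat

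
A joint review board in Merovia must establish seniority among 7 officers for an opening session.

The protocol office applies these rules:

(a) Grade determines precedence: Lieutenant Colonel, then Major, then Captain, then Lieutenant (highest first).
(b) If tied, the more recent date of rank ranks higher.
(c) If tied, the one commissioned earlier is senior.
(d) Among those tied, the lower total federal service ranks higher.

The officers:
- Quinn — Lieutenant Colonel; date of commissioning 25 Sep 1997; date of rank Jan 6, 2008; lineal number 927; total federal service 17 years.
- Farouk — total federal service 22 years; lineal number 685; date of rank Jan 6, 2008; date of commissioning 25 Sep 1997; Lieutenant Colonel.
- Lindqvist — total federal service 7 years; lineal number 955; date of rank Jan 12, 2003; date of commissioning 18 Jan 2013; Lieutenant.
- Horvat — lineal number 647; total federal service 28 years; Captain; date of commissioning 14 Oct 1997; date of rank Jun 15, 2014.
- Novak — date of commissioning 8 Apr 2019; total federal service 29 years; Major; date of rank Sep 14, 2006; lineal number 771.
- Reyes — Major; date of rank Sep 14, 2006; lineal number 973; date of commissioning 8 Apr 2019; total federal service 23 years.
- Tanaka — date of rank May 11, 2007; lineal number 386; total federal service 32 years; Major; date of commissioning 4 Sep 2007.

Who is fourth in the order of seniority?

By grade: Quinn and Farouk (Lieutenant Colonel); then Tanaka, Reyes and Novak (Major); then Horvat (Captain); then Lindqvist (Lieutenant).
Quinn and Farouk both have date of rank Jan 6, 2008, so the next rule applies.
Quinn and Farouk both have date of commissioning 25 Sep 1997, so the next rule applies.
Among Quinn and Farouk, by total federal service (lower first): Quinn (17 years) before Farouk (22 years).
Among Tanaka, Reyes and Novak, by date of rank (later first): Tanaka (May 11, 2007) before Reyes and Novak (Sep 14, 2006).
Reyes and Novak both have date of commissioning 8 Apr 2019, so the next rule applies.
Among Reyes and Novak, by total federal service (lower first): Reyes (23 years) before Novak (29 years).
Order: Quinn, Farouk, Tanaka, Reyes, Novak, Horvat, Lindqvist.

Reyes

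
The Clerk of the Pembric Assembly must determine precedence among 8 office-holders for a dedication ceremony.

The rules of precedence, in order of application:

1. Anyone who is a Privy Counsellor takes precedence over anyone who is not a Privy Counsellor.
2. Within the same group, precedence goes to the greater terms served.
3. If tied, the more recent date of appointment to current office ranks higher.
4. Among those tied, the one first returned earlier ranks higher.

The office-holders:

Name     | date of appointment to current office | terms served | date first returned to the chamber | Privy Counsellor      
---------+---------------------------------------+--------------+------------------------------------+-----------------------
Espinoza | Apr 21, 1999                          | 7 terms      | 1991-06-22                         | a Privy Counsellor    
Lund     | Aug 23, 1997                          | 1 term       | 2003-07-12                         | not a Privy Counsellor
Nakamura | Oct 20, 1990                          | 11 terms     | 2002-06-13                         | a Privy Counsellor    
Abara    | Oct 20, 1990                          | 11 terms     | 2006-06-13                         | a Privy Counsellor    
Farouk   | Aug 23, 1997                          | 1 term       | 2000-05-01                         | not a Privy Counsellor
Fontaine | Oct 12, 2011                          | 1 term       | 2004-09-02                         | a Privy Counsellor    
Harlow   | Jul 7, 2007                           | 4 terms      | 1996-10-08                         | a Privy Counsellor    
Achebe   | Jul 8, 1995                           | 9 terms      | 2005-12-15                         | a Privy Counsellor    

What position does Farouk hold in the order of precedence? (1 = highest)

By the first rule: Nakamura, Abara, Achebe, Espinoza, Harlow and Fontaine (each a Privy Counsellor); then Farouk and Lund (both not a Privy Counsellor).
Among Nakamura, Abara, Achebe, Espinoza, Harlow and Fontaine, by terms served (higher first): Nakamura and Abara (11 terms) before Achebe (9 terms) before Espinoza (7 terms) before Harlow (4 terms) before Fontaine (1 term).
Nakamura and Abara both have date of appointment to current office Oct 20, 1990, so the next rule applies.
Among Nakamura and Abara, by date first returned to the chamber (earlier first): Nakamura (2002-06-13) before Abara (2006-06-13).
Farouk and Lund both have terms served 1 term, so the next rule applies.
Farouk and Lund both have date of appointment to current office Aug 23, 1997, so the next rule applies.
Among Farouk and Lund, by date first returned to the chamber (earlier first): Farouk (2000-05-01) before Lund (2003-07-12).
Order: Nakamura, Abara, Achebe, Espinoza, Harlow, Fontaine, Farouk, Lund. So position 7.

7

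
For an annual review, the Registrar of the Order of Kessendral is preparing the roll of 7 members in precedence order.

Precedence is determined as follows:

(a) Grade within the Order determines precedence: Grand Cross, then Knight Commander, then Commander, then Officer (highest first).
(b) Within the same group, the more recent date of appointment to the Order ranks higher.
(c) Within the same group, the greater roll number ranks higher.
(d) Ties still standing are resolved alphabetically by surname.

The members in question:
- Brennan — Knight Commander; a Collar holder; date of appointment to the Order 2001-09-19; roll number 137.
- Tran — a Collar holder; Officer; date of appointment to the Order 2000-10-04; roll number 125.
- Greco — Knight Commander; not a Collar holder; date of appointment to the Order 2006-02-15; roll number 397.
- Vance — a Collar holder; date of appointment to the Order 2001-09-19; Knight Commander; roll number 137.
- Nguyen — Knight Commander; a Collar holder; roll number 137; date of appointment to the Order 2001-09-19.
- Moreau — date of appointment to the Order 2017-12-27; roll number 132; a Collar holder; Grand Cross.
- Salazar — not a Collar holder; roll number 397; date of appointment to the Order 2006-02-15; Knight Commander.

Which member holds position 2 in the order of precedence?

Greco

By grade within the Order: Moreau (Grand Cross); then Greco, Salazar, Brennan, Nguyen and Vance (Knight Commander); then Tran (Officer).
Among Greco, Salazar, Brennan, Nguyen and Vance, by date of appointment to the Order (later first): Greco and Salazar (2006-02-15) before Brennan, Nguyen and Vance (2001-09-19).
Greco and Salazar both have roll number 397, so the next rule applies.
Among Greco and Salazar, alphabetically by surname: Greco before Salazar.
Brennan, Nguyen and Vance all have roll number 137, so the next rule applies.
Among Brennan, Nguyen and Vance, alphabetically by surname: Brennan before Nguyen before Vance.
Order: Moreau, Greco, Salazar, Brennan, Nguyen, Vance, Tran.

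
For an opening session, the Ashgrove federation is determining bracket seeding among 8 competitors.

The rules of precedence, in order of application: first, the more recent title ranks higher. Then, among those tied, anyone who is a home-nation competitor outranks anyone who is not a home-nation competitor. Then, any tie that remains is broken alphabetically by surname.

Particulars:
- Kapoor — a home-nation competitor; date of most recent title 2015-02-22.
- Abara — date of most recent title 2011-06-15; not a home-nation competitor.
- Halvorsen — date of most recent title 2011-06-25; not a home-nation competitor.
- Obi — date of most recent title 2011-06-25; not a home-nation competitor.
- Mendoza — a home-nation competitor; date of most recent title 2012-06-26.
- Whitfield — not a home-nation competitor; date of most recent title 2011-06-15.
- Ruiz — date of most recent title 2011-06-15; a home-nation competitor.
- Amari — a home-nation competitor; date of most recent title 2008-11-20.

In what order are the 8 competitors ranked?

By date of most recent title (later first): Kapoor (2015-02-22); then Mendoza (2012-06-26); then Halvorsen and Obi (both 2011-06-25); then Ruiz, Abara and Whitfield (each 2011-06-15); then Amari (2008-11-20).
Halvorsen and Obi are each not a home-nation competitor, so the next rule applies.
Among Halvorsen and Obi, alphabetically by surname: Halvorsen before Obi.
Among Ruiz, Abara and Whitfield, a home-nation competitor before not a home-nation competitor: Ruiz (a home-nation competitor) before Abara and Whitfield (not a home-nation competitor).
Among Abara and Whitfield, alphabetically by surname: Abara before Whitfield.
Full order: Kapoor, Mendoza, Halvorsen, Obi, Ruiz, Abara, Whitfield, Amari.

Kapoor, Mendoza, Halvorsen, Obi, Ruiz, Abara, Whitfield, Amari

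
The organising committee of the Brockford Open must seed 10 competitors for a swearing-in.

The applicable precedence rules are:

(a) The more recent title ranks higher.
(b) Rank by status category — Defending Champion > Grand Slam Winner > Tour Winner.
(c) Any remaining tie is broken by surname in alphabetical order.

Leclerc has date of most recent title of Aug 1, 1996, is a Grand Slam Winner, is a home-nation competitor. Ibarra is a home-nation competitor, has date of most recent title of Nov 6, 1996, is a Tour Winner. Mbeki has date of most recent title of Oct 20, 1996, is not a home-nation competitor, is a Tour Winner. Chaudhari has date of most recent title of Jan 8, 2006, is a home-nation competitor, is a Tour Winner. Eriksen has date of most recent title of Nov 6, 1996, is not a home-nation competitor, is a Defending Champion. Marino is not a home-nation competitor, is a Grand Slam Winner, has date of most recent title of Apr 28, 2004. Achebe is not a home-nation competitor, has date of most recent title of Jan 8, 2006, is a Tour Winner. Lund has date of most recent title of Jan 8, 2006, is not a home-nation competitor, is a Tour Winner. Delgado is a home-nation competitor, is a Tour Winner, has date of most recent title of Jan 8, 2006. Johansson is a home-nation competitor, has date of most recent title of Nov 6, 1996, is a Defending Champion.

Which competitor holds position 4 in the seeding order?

Lund

By date of most recent title (later first): Achebe, Chaudhari, Delgado and Lund (each Jan 8, 2006); then Marino (Apr 28, 2004); then Eriksen, Johansson and Ibarra (each Nov 6, 1996); then Mbeki (Oct 20, 1996); then Leclerc (Aug 1, 1996).
Achebe, Chaudhari, Delgado and Lund are each Tour Winner, so the next rule applies.
Among Achebe, Chaudhari, Delgado and Lund, alphabetically by surname: Achebe before Chaudhari before Delgado before Lund.
Among Eriksen, Johansson and Ibarra, by status category: Eriksen and Johansson (Defending Champion) before Ibarra (Tour Winner).
Among Eriksen and Johansson, alphabetically by surname: Eriksen before Johansson.
Order: Achebe, Chaudhari, Delgado, Lund, Marino, Eriksen, Johansson, Ibarra, Mbeki, Leclerc.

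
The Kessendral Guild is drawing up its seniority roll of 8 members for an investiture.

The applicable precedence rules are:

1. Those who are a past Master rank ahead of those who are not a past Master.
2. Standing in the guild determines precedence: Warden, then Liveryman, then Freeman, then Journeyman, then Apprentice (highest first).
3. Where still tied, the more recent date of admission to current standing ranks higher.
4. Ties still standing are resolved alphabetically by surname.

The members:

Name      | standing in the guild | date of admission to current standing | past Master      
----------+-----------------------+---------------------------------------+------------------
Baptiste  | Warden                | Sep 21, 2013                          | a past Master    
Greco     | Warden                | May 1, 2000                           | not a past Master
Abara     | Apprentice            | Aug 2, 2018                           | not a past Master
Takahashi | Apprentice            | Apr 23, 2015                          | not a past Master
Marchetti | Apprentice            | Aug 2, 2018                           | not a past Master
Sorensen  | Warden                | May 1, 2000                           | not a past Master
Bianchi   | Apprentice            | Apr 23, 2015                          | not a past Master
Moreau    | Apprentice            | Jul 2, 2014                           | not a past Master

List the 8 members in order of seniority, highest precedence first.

Baptiste, Greco, Sorensen, Abara, Marchetti, Bianchi, Takahashi, Moreau

By the first rule: Baptiste (a past Master); then Greco, Sorensen, Abara, Marchetti, Bianchi, Takahashi and Moreau (each not a past Master).
Among Greco, Sorensen, Abara, Marchetti, Bianchi, Takahashi and Moreau, by standing in the guild: Greco and Sorensen (Warden) before Abara, Marchetti, Bianchi, Takahashi and Moreau (Apprentice).
Greco and Sorensen both have date of admission to current standing May 1, 2000, so the next rule applies.
Among Greco and Sorensen, alphabetically by surname: Greco before Sorensen.
Among Abara, Marchetti, Bianchi, Takahashi and Moreau, by date of admission to current standing (later first): Abara and Marchetti (Aug 2, 2018) before Bianchi and Takahashi (Apr 23, 2015) before Moreau (Jul 2, 2014).
Among Abara and Marchetti, alphabetically by surname: Abara before Marchetti.
Among Bianchi and Takahashi, alphabetically by surname: Bianchi before Takahashi.
Full order: Baptiste, Greco, Sorensen, Abara, Marchetti, Bianchi, Takahashi, Moreau.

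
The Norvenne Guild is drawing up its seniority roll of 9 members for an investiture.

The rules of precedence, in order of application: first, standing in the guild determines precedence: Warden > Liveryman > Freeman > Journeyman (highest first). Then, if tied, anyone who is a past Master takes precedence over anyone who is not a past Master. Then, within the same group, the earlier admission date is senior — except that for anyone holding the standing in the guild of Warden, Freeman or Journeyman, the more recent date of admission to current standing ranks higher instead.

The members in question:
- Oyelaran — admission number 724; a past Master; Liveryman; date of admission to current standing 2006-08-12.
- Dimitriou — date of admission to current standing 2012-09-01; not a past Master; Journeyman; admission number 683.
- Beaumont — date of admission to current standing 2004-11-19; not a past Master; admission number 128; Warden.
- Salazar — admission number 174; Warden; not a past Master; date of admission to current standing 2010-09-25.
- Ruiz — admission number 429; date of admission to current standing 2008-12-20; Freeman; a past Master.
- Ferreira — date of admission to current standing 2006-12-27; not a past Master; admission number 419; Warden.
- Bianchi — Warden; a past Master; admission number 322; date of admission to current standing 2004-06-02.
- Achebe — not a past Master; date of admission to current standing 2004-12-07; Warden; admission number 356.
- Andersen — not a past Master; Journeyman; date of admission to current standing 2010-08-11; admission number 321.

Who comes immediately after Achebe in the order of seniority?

By standing in the guild: Bianchi, Salazar, Ferreira, Achebe and Beaumont (Warden); then Oyelaran (Liveryman); then Ruiz (Freeman); then Dimitriou and Andersen (Journeyman).
Among Bianchi, Salazar, Ferreira, Achebe and Beaumont, a past Master before not a past Master: Bianchi (a past Master) before Salazar, Ferreira, Achebe and Beaumont (not a past Master).
Among Salazar, Ferreira, Achebe and Beaumont, by date of admission to current standing (later first) (reversed rule for this group): Salazar (2010-09-25) before Ferreira (2006-12-27) before Achebe (2004-12-07) before Beaumont (2004-11-19).
Dimitriou and Andersen are each not a past Master, so the next rule applies.
Among Dimitriou and Andersen, by date of admission to current standing (later first) (reversed rule for this group): Dimitriou (2012-09-01) before Andersen (2010-08-11).
Order: Bianchi, Salazar, Ferreira, Achebe, Beaumont, Oyelaran, Ruiz, Dimitriou, Andersen.

Beaumont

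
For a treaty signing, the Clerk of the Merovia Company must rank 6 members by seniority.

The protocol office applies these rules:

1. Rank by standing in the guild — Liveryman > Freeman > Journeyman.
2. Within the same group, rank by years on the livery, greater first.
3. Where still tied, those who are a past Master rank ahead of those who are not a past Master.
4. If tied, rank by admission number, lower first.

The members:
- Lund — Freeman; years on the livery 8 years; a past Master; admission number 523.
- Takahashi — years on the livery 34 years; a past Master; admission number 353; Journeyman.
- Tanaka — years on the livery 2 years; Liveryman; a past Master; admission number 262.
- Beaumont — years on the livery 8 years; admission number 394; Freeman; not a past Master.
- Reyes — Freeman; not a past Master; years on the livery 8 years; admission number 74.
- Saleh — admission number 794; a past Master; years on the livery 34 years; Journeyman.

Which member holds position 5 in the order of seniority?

By standing in the guild: Tanaka (Liveryman); then Lund, Reyes and Beaumont (Freeman); then Takahashi and Saleh (Journeyman).
Lund, Reyes and Beaumont all have years on the livery 8 years, so the next rule applies.
Among Lund, Reyes and Beaumont, a past Master before not a past Master: Lund (a past Master) before Reyes and Beaumont (not a past Master).
Among Reyes and Beaumont, by admission number (lower first): Reyes (74) before Beaumont (394).
Takahashi and Saleh both have years on the livery 34 years, so the next rule applies.
Takahashi and Saleh are each a past Master, so the next rule applies.
Among Takahashi and Saleh, by admission number (lower first): Takahashi (353) before Saleh (794).
Order: Tanaka, Lund, Reyes, Beaumont, Takahashi, Saleh.

Takahashi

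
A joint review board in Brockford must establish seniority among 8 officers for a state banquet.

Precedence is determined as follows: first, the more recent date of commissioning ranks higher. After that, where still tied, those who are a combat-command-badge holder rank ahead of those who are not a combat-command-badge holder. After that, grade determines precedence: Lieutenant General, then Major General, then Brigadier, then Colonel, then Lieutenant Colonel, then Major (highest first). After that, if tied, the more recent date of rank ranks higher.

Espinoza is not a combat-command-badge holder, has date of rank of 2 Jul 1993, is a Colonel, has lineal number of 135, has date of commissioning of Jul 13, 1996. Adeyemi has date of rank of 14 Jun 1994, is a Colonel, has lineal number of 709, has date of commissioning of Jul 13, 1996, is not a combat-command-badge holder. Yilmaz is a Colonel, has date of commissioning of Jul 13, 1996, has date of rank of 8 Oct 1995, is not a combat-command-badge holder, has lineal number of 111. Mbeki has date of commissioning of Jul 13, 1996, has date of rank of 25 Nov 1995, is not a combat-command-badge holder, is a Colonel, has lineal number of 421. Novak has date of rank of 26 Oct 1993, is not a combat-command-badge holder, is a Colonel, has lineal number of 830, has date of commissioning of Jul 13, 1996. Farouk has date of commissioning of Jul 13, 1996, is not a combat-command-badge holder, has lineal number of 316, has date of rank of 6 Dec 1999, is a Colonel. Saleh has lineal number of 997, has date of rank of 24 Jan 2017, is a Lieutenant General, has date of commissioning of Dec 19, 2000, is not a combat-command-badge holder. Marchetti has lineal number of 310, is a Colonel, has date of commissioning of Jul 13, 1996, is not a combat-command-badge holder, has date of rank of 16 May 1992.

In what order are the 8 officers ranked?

By date of commissioning (later first): Saleh (Dec 19, 2000); then Farouk, Mbeki, Yilmaz, Adeyemi, Novak, Espinoza and Marchetti (each Jul 13, 1996).
Farouk, Mbeki, Yilmaz, Adeyemi, Novak, Espinoza and Marchetti are each not a combat-command-badge holder, so the next rule applies.
Farouk, Mbeki, Yilmaz, Adeyemi, Novak, Espinoza and Marchetti are each Colonel, so the next rule applies.
Among Farouk, Mbeki, Yilmaz, Adeyemi, Novak, Espinoza and Marchetti, by date of rank (later first): Farouk (6 Dec 1999) before Mbeki (25 Nov 1995) before Yilmaz (8 Oct 1995) before Adeyemi (14 Jun 1994) before Novak (26 Oct 1993) before Espinoza (2 Jul 1993) before Marchetti (16 May 1992).
Full order: Saleh, Farouk, Mbeki, Yilmaz, Adeyemi, Novak, Espinoza, Marchetti.

Saleh, Farouk, Mbeki, Yilmaz, Adeyemi, Novak, Espinoza, Marchetti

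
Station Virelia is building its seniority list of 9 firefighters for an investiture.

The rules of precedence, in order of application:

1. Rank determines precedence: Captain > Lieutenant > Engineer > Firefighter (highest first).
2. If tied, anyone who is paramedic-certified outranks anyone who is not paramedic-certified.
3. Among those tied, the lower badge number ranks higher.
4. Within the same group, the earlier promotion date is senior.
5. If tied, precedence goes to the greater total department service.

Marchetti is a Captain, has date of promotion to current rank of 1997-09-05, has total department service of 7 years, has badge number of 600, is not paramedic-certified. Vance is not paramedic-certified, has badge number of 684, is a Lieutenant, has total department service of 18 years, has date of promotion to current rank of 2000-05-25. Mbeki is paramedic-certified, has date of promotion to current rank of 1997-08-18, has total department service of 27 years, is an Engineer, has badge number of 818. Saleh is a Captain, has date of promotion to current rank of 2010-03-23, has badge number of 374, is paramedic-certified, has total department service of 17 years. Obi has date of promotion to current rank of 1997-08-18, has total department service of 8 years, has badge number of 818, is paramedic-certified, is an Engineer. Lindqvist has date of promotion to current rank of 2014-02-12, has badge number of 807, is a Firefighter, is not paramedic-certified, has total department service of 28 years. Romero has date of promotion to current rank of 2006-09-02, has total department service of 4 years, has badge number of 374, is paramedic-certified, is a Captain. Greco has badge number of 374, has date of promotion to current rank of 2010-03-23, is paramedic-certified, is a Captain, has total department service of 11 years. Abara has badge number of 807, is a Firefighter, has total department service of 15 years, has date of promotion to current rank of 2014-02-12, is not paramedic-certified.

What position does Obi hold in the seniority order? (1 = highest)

By rank: Romero, Saleh, Greco and Marchetti (Captain); then Vance (Lieutenant); then Mbeki and Obi (Engineer); then Lindqvist and Abara (Firefighter).
Among Romero, Saleh, Greco and Marchetti, paramedic-certified before not paramedic-certified: Romero, Saleh and Greco (paramedic-certified) before Marchetti (not paramedic-certified).
Romero, Saleh and Greco all have badge number 374, so the next rule applies.
Among Romero, Saleh and Greco, by date of promotion to current rank (earlier first): Romero (2006-09-02) before Saleh and Greco (2010-03-23).
Among Saleh and Greco, by total department service (higher first): Saleh (17 years) before Greco (11 years).
Mbeki and Obi are each paramedic-certified, so the next rule applies.
Mbeki and Obi both have badge number 818, so the next rule applies.
Mbeki and Obi both have date of promotion to current rank 1997-08-18, so the next rule applies.
Among Mbeki and Obi, by total department service (higher first): Mbeki (27 years) before Obi (8 years).
Lindqvist and Abara are each not paramedic-certified, so the next rule applies.
Lindqvist and Abara both have badge number 807, so the next rule applies.
Lindqvist and Abara both have date of promotion to current rank 2014-02-12, so the next rule applies.
Among Lindqvist and Abara, by total department service (higher first): Lindqvist (28 years) before Abara (15 years).
Order: Romero, Saleh, Greco, Marchetti, Vance, Mbeki, Obi, Lindqvist, Abara. So position 7.

7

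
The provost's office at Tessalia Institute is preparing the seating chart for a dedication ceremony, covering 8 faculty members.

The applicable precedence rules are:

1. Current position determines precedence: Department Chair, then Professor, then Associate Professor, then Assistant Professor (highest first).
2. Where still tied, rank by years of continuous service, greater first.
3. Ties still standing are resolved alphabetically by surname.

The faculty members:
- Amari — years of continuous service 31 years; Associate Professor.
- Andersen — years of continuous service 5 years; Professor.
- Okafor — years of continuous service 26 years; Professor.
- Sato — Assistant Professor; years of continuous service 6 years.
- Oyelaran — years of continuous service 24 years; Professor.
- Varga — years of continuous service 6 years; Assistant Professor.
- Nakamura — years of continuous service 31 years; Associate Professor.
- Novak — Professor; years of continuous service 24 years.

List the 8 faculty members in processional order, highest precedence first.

Okafor, Novak, Oyelaran, Andersen, Amari, Nakamura, Sato, Varga

By current position: Okafor, Novak, Oyelaran and Andersen (Professor); then Amari and Nakamura (Associate Professor); then Sato and Varga (Assistant Professor).
Among Okafor, Novak, Oyelaran and Andersen, by years of continuous service (higher first): Okafor (26 years) before Novak and Oyelaran (24 years) before Andersen (5 years).
Among Novak and Oyelaran, alphabetically by surname: Novak before Oyelaran.
Amari and Nakamura both have years of continuous service 31 years, so the next rule applies.
Among Amari and Nakamura, alphabetically by surname: Amari before Nakamura.
Sato and Varga both have years of continuous service 6 years, so the next rule applies.
Among Sato and Varga, alphabetically by surname: Sato before Varga.
Full order: Okafor, Novak, Oyelaran, Andersen, Amari, Nakamura, Sato, Varga.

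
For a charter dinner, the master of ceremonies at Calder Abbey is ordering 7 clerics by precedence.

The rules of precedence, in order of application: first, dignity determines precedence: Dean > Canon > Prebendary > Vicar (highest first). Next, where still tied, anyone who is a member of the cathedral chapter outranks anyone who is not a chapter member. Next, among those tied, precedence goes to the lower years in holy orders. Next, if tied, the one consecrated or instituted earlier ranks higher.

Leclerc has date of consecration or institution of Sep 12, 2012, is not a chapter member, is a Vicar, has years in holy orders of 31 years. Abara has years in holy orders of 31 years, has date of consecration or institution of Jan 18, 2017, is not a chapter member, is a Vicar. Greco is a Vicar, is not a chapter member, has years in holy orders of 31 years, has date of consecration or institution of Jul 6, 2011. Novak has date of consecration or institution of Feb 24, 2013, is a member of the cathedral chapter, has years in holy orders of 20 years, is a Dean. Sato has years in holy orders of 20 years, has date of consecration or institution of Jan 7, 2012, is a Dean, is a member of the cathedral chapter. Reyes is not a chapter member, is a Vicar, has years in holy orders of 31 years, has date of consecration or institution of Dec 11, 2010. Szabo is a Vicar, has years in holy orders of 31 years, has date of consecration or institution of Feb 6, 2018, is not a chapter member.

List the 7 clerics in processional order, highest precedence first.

Sato, Novak, Reyes, Greco, Leclerc, Abara, Szabo

By dignity: Sato and Novak (Dean); then Reyes, Greco, Leclerc, Abara and Szabo (Vicar).
Sato and Novak are each a member of the cathedral chapter, so the next rule applies.
Sato and Novak both have years in holy orders 20 years, so the next rule applies.
Among Sato and Novak, by date of consecration or institution (earlier first): Sato (Jan 7, 2012) before Novak (Feb 24, 2013).
Reyes, Greco, Leclerc, Abara and Szabo are each not a chapter member, so the next rule applies.
Reyes, Greco, Leclerc, Abara and Szabo all have years in holy orders 31 years, so the next rule applies.
Among Reyes, Greco, Leclerc, Abara and Szabo, by date of consecration or institution (earlier first): Reyes (Dec 11, 2010) before Greco (Jul 6, 2011) before Leclerc (Sep 12, 2012) before Abara (Jan 18, 2017) before Szabo (Feb 6, 2018).
Full order: Sato, Novak, Reyes, Greco, Leclerc, Abara, Szabo.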